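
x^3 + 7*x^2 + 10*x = x*(x + 2)*(x + 5)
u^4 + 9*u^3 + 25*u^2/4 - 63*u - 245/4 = (u - 5/2)*(u + 1)*(u + 7/2)*(u + 7)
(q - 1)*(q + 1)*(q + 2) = q^3 + 2*q^2 - q - 2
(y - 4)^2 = y^2 - 8*y + 16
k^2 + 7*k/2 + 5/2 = (k + 1)*(k + 5/2)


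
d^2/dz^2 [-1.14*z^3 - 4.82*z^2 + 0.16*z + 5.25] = -6.84*z - 9.64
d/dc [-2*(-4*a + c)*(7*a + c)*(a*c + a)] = 2*a*(28*a^2 - 6*a*c - 3*a - 3*c^2 - 2*c)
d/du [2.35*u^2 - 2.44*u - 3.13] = 4.7*u - 2.44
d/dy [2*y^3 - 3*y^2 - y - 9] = 6*y^2 - 6*y - 1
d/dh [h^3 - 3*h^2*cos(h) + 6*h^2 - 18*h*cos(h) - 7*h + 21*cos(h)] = 3*h^2*sin(h) + 3*h^2 + 18*h*sin(h) - 6*h*cos(h) + 12*h - 21*sin(h) - 18*cos(h) - 7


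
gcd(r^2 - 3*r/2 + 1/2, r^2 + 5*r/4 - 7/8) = r - 1/2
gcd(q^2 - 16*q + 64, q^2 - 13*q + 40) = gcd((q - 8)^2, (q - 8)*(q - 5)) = q - 8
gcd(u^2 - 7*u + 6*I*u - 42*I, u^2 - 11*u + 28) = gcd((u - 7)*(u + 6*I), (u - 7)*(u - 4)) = u - 7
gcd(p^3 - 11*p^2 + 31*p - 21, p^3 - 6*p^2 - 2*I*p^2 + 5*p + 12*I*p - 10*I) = p - 1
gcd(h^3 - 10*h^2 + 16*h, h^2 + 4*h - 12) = h - 2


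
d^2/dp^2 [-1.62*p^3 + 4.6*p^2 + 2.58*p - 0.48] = 9.2 - 9.72*p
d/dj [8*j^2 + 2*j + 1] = 16*j + 2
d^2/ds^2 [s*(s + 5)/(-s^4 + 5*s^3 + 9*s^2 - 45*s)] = 2*(-3*s^5 - 15*s^4 + 166*s^3 + 30*s^2 - 675*s - 1935)/(s^9 - 15*s^8 + 48*s^7 + 280*s^6 - 1782*s^5 - 270*s^4 + 17496*s^3 - 19440*s^2 - 54675*s + 91125)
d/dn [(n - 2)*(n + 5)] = 2*n + 3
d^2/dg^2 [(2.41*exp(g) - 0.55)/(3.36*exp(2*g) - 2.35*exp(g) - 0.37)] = (27.207936*exp(4*g) - 5.80776*exp(3*g) + 31.005072*exp(2*g) - 7.86791*exp(g) + 0.808154)*exp(g)/(37.933056*exp(6*g) - 79.59168*exp(5*g) + 43.135344*exp(4*g) + 4.551245*exp(3*g) - 4.750023*exp(2*g) - 0.965145*exp(g) - 0.050653)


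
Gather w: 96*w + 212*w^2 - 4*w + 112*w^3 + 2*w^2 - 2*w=112*w^3 + 214*w^2 + 90*w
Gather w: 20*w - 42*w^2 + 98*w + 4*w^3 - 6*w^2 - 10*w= 4*w^3 - 48*w^2 + 108*w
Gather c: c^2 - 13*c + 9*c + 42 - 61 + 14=c^2 - 4*c - 5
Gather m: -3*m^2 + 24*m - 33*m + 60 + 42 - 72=-3*m^2 - 9*m + 30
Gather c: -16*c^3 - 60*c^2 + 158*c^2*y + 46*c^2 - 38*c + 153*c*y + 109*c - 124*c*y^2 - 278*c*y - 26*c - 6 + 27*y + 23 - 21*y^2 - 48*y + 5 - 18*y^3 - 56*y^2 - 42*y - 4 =-16*c^3 + c^2*(158*y - 14) + c*(-124*y^2 - 125*y + 45) - 18*y^3 - 77*y^2 - 63*y + 18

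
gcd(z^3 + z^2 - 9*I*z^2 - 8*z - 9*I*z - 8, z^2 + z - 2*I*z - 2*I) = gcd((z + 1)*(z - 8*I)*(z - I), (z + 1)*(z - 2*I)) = z + 1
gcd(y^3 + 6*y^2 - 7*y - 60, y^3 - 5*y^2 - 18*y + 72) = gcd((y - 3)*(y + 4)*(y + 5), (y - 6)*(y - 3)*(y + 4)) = y^2 + y - 12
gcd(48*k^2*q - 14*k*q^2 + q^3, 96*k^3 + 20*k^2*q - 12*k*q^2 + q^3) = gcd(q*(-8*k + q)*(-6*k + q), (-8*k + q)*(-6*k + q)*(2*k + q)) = 48*k^2 - 14*k*q + q^2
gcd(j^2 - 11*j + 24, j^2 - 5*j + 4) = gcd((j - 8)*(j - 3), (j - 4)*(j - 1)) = 1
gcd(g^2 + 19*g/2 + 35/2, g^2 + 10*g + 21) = g + 7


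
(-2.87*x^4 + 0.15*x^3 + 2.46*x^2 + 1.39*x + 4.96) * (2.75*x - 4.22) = -7.8925*x^5 + 12.5239*x^4 + 6.132*x^3 - 6.5587*x^2 + 7.7742*x - 20.9312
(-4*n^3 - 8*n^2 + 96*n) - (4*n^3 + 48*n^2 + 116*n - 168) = -8*n^3 - 56*n^2 - 20*n + 168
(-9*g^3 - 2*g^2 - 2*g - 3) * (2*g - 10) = -18*g^4 + 86*g^3 + 16*g^2 + 14*g + 30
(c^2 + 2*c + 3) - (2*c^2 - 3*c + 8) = -c^2 + 5*c - 5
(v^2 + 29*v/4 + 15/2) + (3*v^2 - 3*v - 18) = 4*v^2 + 17*v/4 - 21/2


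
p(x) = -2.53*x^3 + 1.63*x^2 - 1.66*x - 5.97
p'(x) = -7.59*x^2 + 3.26*x - 1.66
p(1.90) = -20.59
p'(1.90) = -22.87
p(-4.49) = 263.36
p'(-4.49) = -169.31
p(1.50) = -13.33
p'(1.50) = -13.85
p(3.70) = -117.95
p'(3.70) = -93.51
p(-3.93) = 179.30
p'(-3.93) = -131.70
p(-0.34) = -5.12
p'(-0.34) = -3.65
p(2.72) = -49.34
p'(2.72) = -48.95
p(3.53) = -102.81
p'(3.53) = -84.73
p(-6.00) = 609.15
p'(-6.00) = -294.46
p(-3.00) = 81.99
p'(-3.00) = -79.75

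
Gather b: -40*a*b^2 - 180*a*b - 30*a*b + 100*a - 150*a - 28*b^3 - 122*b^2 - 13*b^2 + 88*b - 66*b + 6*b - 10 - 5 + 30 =-50*a - 28*b^3 + b^2*(-40*a - 135) + b*(28 - 210*a) + 15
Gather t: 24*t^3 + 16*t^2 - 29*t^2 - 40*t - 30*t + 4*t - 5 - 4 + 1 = 24*t^3 - 13*t^2 - 66*t - 8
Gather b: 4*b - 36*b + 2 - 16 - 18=-32*b - 32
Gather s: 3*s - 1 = 3*s - 1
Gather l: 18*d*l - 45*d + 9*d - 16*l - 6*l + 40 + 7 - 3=-36*d + l*(18*d - 22) + 44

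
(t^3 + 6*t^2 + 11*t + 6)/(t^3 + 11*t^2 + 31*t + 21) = (t + 2)/(t + 7)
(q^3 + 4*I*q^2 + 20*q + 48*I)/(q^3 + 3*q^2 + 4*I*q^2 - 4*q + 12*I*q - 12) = (q^2 + 2*I*q + 24)/(q^2 + q*(3 + 2*I) + 6*I)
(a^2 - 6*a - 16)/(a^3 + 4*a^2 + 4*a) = (a - 8)/(a*(a + 2))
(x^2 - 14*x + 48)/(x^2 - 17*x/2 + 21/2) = 2*(x^2 - 14*x + 48)/(2*x^2 - 17*x + 21)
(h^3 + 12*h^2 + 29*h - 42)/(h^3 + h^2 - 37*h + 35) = (h + 6)/(h - 5)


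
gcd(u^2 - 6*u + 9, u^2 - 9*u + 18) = u - 3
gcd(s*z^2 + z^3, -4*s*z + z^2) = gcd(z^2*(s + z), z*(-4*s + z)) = z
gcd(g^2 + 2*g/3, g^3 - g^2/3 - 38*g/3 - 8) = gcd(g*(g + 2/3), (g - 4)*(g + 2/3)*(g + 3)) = g + 2/3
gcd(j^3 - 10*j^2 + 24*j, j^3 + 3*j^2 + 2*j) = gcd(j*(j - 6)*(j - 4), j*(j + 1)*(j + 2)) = j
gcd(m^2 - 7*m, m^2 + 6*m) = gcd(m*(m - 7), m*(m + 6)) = m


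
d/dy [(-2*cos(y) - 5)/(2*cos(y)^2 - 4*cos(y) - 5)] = 2*(-10*cos(y) - cos(2*y) + 4)*sin(y)/(4*cos(y) - cos(2*y) + 4)^2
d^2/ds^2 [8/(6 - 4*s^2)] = 48*(-2*s^2 - 1)/(2*s^2 - 3)^3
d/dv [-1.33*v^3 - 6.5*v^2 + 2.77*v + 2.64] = -3.99*v^2 - 13.0*v + 2.77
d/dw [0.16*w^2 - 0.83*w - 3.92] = 0.32*w - 0.83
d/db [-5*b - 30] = -5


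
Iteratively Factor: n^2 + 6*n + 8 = (n + 4)*(n + 2)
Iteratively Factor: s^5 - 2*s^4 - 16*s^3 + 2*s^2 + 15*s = (s - 5)*(s^4 + 3*s^3 - s^2 - 3*s) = (s - 5)*(s + 1)*(s^3 + 2*s^2 - 3*s) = (s - 5)*(s - 1)*(s + 1)*(s^2 + 3*s) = (s - 5)*(s - 1)*(s + 1)*(s + 3)*(s)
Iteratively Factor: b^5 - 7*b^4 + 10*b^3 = (b - 2)*(b^4 - 5*b^3) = b*(b - 2)*(b^3 - 5*b^2) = b*(b - 5)*(b - 2)*(b^2) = b^2*(b - 5)*(b - 2)*(b)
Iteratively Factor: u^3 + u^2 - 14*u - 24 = (u + 2)*(u^2 - u - 12) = (u - 4)*(u + 2)*(u + 3)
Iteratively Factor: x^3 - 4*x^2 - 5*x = (x - 5)*(x^2 + x) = (x - 5)*(x + 1)*(x)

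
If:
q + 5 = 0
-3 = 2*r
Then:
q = -5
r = -3/2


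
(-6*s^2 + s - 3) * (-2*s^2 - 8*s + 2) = 12*s^4 + 46*s^3 - 14*s^2 + 26*s - 6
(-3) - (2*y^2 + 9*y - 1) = -2*y^2 - 9*y - 2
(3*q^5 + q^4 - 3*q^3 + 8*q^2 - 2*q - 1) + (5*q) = 3*q^5 + q^4 - 3*q^3 + 8*q^2 + 3*q - 1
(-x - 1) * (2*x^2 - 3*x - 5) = -2*x^3 + x^2 + 8*x + 5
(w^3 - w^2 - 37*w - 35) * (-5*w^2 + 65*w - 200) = -5*w^5 + 70*w^4 - 80*w^3 - 2030*w^2 + 5125*w + 7000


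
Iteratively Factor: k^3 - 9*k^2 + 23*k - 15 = (k - 3)*(k^2 - 6*k + 5) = (k - 5)*(k - 3)*(k - 1)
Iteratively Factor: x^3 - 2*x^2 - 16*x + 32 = (x - 4)*(x^2 + 2*x - 8) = (x - 4)*(x + 4)*(x - 2)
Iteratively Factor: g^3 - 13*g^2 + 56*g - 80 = (g - 5)*(g^2 - 8*g + 16) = (g - 5)*(g - 4)*(g - 4)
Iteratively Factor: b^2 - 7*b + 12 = (b - 4)*(b - 3)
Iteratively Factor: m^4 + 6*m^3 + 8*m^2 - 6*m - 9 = (m + 3)*(m^3 + 3*m^2 - m - 3) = (m + 3)^2*(m^2 - 1) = (m + 1)*(m + 3)^2*(m - 1)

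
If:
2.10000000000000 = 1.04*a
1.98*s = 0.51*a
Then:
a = 2.02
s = 0.52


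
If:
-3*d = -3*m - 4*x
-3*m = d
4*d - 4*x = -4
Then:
No Solution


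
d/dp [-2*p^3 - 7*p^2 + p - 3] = -6*p^2 - 14*p + 1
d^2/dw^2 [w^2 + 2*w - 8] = 2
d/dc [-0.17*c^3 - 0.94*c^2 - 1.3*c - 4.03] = -0.51*c^2 - 1.88*c - 1.3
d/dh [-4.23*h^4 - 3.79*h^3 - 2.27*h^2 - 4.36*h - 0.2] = -16.92*h^3 - 11.37*h^2 - 4.54*h - 4.36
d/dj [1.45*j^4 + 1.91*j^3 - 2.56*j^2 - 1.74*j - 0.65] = 5.8*j^3 + 5.73*j^2 - 5.12*j - 1.74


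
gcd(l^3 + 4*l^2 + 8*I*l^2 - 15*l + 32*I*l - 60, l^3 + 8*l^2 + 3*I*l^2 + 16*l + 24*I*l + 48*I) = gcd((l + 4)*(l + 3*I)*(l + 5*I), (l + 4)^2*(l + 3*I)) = l^2 + l*(4 + 3*I) + 12*I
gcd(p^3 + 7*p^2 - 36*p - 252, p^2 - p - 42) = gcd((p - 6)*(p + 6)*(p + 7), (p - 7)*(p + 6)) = p + 6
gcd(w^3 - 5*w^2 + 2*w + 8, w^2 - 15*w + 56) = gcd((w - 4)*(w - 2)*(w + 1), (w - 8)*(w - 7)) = 1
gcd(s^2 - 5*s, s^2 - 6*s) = s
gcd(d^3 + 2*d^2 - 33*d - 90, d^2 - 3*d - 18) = d^2 - 3*d - 18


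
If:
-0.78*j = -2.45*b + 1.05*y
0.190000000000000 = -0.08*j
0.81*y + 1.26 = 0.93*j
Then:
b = -2.59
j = -2.38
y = -4.28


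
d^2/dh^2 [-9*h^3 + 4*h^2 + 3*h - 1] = 8 - 54*h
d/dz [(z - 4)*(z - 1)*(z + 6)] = 3*z^2 + 2*z - 26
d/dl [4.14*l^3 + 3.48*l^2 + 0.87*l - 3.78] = 12.42*l^2 + 6.96*l + 0.87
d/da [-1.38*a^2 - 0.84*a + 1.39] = -2.76*a - 0.84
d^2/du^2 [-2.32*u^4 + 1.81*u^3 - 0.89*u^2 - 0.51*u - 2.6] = -27.84*u^2 + 10.86*u - 1.78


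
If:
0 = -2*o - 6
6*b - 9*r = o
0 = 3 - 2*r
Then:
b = 7/4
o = -3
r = 3/2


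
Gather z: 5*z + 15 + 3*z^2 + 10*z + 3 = 3*z^2 + 15*z + 18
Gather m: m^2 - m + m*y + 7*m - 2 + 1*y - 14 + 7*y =m^2 + m*(y + 6) + 8*y - 16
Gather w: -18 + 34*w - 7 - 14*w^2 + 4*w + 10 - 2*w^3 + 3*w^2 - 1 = -2*w^3 - 11*w^2 + 38*w - 16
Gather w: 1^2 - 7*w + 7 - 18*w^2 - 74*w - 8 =-18*w^2 - 81*w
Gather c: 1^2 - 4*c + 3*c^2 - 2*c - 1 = 3*c^2 - 6*c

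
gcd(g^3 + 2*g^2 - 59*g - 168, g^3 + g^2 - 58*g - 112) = g^2 - g - 56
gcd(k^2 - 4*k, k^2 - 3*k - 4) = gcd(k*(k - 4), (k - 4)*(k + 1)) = k - 4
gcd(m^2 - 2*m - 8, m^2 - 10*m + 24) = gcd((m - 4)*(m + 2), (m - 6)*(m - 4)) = m - 4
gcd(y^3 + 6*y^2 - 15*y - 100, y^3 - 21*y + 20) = y^2 + y - 20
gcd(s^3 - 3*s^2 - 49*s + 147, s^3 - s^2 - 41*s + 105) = s^2 + 4*s - 21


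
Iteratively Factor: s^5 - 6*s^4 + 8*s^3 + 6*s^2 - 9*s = (s)*(s^4 - 6*s^3 + 8*s^2 + 6*s - 9) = s*(s - 1)*(s^3 - 5*s^2 + 3*s + 9) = s*(s - 3)*(s - 1)*(s^2 - 2*s - 3) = s*(s - 3)*(s - 1)*(s + 1)*(s - 3)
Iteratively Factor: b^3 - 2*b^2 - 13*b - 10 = (b + 1)*(b^2 - 3*b - 10) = (b - 5)*(b + 1)*(b + 2)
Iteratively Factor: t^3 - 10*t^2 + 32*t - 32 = (t - 4)*(t^2 - 6*t + 8) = (t - 4)*(t - 2)*(t - 4)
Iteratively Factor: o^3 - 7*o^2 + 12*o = (o - 4)*(o^2 - 3*o) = (o - 4)*(o - 3)*(o)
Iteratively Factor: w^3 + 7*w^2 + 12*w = (w)*(w^2 + 7*w + 12) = w*(w + 3)*(w + 4)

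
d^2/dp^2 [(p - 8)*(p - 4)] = 2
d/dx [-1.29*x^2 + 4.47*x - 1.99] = 4.47 - 2.58*x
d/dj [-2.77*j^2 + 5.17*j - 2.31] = 5.17 - 5.54*j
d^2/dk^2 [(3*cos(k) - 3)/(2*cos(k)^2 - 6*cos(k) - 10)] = 3*(9*sin(k)^4*cos(k) - sin(k)^4 + 40*sin(k)^2 + 77*cos(k)/4 + 45*cos(3*k)/4 - cos(5*k)/2 + 19)/(2*(sin(k)^2 + 3*cos(k) + 4)^3)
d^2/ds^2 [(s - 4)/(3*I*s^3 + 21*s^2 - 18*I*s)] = 2*(s*(I*s^2 + 7*s - 6*I)*(-3*I*s^2 - 14*s - (s - 4)*(3*I*s + 7) + 6*I) + (s - 4)*(3*I*s^2 + 14*s - 6*I)^2)/(3*s^3*(I*s^2 + 7*s - 6*I)^3)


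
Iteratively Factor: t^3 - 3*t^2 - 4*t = (t + 1)*(t^2 - 4*t) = t*(t + 1)*(t - 4)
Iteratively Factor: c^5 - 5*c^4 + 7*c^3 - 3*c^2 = (c - 3)*(c^4 - 2*c^3 + c^2) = (c - 3)*(c - 1)*(c^3 - c^2) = (c - 3)*(c - 1)^2*(c^2) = c*(c - 3)*(c - 1)^2*(c)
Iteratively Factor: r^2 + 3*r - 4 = (r - 1)*(r + 4)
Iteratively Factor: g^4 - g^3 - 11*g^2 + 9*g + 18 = (g + 3)*(g^3 - 4*g^2 + g + 6) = (g - 3)*(g + 3)*(g^2 - g - 2) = (g - 3)*(g + 1)*(g + 3)*(g - 2)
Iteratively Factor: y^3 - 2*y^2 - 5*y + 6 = (y - 3)*(y^2 + y - 2) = (y - 3)*(y - 1)*(y + 2)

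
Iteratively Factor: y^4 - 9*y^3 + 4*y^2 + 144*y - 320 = (y - 5)*(y^3 - 4*y^2 - 16*y + 64) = (y - 5)*(y + 4)*(y^2 - 8*y + 16) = (y - 5)*(y - 4)*(y + 4)*(y - 4)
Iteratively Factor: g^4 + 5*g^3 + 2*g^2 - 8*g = (g)*(g^3 + 5*g^2 + 2*g - 8) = g*(g + 4)*(g^2 + g - 2) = g*(g - 1)*(g + 4)*(g + 2)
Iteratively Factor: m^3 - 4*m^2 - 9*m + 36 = (m + 3)*(m^2 - 7*m + 12) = (m - 3)*(m + 3)*(m - 4)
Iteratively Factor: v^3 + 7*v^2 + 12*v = (v + 3)*(v^2 + 4*v) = v*(v + 3)*(v + 4)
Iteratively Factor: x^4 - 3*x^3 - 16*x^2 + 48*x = (x - 3)*(x^3 - 16*x) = x*(x - 3)*(x^2 - 16) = x*(x - 3)*(x + 4)*(x - 4)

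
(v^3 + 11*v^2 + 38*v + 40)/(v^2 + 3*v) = (v^3 + 11*v^2 + 38*v + 40)/(v*(v + 3))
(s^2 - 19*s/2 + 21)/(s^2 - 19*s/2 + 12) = (2*s^2 - 19*s + 42)/(2*s^2 - 19*s + 24)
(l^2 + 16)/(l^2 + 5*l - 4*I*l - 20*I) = (l + 4*I)/(l + 5)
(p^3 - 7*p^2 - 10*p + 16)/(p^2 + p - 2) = p - 8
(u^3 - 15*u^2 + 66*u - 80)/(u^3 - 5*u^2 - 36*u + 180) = (u^2 - 10*u + 16)/(u^2 - 36)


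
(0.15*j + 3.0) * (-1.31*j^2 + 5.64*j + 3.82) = -0.1965*j^3 - 3.084*j^2 + 17.493*j + 11.46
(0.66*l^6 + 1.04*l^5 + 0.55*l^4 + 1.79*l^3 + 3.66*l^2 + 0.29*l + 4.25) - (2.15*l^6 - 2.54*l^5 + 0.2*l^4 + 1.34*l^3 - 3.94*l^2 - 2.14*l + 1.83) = -1.49*l^6 + 3.58*l^5 + 0.35*l^4 + 0.45*l^3 + 7.6*l^2 + 2.43*l + 2.42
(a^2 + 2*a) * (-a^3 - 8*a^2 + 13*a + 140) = -a^5 - 10*a^4 - 3*a^3 + 166*a^2 + 280*a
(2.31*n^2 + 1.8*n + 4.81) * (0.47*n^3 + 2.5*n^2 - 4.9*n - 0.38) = 1.0857*n^5 + 6.621*n^4 - 4.5583*n^3 + 2.3272*n^2 - 24.253*n - 1.8278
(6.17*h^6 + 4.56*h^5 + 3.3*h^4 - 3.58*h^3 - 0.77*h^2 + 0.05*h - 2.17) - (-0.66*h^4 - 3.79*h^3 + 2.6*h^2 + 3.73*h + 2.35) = 6.17*h^6 + 4.56*h^5 + 3.96*h^4 + 0.21*h^3 - 3.37*h^2 - 3.68*h - 4.52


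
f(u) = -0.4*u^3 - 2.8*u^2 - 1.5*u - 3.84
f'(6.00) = -78.30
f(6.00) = -200.04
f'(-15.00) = -187.50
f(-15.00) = 738.66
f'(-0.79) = 2.18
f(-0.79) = -4.21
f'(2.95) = -28.46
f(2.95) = -42.90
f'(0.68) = -5.86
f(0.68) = -6.28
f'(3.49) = -35.66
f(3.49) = -60.18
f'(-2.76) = 4.81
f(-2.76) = -12.62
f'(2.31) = -20.84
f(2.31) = -27.18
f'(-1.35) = 3.87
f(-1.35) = -5.93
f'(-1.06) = 3.09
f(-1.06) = -4.92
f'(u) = -1.2*u^2 - 5.6*u - 1.5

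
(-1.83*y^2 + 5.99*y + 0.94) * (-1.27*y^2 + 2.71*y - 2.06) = 2.3241*y^4 - 12.5666*y^3 + 18.8089*y^2 - 9.792*y - 1.9364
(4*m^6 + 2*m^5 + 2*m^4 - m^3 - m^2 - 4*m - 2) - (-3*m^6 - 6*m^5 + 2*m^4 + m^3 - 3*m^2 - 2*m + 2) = 7*m^6 + 8*m^5 - 2*m^3 + 2*m^2 - 2*m - 4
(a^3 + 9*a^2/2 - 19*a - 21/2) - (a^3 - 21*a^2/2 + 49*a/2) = 15*a^2 - 87*a/2 - 21/2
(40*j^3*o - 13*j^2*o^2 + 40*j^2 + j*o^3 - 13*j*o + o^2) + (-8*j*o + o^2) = 40*j^3*o - 13*j^2*o^2 + 40*j^2 + j*o^3 - 21*j*o + 2*o^2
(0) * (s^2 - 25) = 0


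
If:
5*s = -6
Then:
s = -6/5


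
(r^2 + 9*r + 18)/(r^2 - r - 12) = (r + 6)/(r - 4)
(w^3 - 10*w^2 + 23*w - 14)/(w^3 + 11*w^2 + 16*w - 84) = (w^2 - 8*w + 7)/(w^2 + 13*w + 42)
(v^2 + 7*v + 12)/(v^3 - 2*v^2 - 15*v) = (v + 4)/(v*(v - 5))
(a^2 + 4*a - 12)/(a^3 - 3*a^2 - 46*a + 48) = (a - 2)/(a^2 - 9*a + 8)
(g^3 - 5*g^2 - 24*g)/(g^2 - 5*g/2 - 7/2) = 2*g*(-g^2 + 5*g + 24)/(-2*g^2 + 5*g + 7)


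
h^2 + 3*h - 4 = (h - 1)*(h + 4)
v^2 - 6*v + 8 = (v - 4)*(v - 2)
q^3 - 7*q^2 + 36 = (q - 6)*(q - 3)*(q + 2)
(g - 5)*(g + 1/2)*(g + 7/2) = g^3 - g^2 - 73*g/4 - 35/4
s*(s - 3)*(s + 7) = s^3 + 4*s^2 - 21*s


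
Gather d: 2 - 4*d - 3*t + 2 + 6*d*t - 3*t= d*(6*t - 4) - 6*t + 4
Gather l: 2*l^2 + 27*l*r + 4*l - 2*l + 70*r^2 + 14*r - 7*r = 2*l^2 + l*(27*r + 2) + 70*r^2 + 7*r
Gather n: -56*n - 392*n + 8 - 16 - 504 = -448*n - 512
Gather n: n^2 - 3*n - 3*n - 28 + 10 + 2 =n^2 - 6*n - 16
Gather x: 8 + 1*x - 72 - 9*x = -8*x - 64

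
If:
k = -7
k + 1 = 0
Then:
No Solution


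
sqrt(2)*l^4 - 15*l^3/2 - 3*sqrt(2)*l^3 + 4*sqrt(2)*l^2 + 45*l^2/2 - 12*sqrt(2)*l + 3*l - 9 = (l - 3)*(l - 3*sqrt(2))*(l - sqrt(2))*(sqrt(2)*l + 1/2)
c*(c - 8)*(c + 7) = c^3 - c^2 - 56*c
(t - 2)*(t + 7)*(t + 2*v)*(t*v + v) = t^4*v + 2*t^3*v^2 + 6*t^3*v + 12*t^2*v^2 - 9*t^2*v - 18*t*v^2 - 14*t*v - 28*v^2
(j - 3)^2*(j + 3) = j^3 - 3*j^2 - 9*j + 27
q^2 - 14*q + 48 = (q - 8)*(q - 6)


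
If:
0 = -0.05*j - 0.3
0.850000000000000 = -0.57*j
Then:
No Solution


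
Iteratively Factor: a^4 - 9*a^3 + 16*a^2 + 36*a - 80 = (a + 2)*(a^3 - 11*a^2 + 38*a - 40) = (a - 4)*(a + 2)*(a^2 - 7*a + 10) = (a - 4)*(a - 2)*(a + 2)*(a - 5)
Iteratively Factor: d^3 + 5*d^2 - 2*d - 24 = (d + 3)*(d^2 + 2*d - 8) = (d + 3)*(d + 4)*(d - 2)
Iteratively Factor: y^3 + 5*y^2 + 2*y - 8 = (y + 2)*(y^2 + 3*y - 4) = (y + 2)*(y + 4)*(y - 1)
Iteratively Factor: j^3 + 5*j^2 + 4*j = (j)*(j^2 + 5*j + 4) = j*(j + 1)*(j + 4)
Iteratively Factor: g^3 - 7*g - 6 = (g + 2)*(g^2 - 2*g - 3) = (g + 1)*(g + 2)*(g - 3)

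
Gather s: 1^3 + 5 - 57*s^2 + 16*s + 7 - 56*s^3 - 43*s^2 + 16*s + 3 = -56*s^3 - 100*s^2 + 32*s + 16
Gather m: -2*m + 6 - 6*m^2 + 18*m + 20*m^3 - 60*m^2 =20*m^3 - 66*m^2 + 16*m + 6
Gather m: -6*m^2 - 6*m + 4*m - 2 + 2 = -6*m^2 - 2*m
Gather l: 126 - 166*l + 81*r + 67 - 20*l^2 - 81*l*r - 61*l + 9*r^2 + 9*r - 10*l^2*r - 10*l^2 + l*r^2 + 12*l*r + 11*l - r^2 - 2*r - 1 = l^2*(-10*r - 30) + l*(r^2 - 69*r - 216) + 8*r^2 + 88*r + 192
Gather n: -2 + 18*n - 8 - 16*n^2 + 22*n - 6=-16*n^2 + 40*n - 16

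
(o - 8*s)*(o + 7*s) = o^2 - o*s - 56*s^2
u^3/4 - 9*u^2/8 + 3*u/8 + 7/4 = (u/4 + 1/4)*(u - 7/2)*(u - 2)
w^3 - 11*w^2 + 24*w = w*(w - 8)*(w - 3)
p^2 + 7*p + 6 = (p + 1)*(p + 6)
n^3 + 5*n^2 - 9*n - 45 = (n - 3)*(n + 3)*(n + 5)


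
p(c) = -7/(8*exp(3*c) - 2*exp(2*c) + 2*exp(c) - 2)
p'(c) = -7*(-24*exp(3*c) + 4*exp(2*c) - 2*exp(c))/(8*exp(3*c) - 2*exp(2*c) + 2*exp(c) - 2)^2 = (42*exp(2*c) - 7*exp(c) + 7/2)*exp(c)/(4*exp(3*c) - exp(2*c) + exp(c) - 1)^2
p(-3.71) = 3.59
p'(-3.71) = 0.09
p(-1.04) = 5.88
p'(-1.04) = 6.27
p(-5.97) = 3.51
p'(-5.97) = 0.01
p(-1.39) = 4.66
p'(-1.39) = 1.93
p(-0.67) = 16.34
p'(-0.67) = 121.76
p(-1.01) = 6.09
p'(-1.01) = 7.18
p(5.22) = -0.00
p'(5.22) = 0.00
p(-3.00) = 3.68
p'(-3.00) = 0.18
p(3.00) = 0.00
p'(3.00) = 0.00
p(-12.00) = 3.50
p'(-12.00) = 0.00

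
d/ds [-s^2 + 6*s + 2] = 6 - 2*s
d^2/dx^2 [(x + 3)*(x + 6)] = 2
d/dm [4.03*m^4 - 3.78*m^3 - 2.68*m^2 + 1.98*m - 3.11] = 16.12*m^3 - 11.34*m^2 - 5.36*m + 1.98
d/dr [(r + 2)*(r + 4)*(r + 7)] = 3*r^2 + 26*r + 50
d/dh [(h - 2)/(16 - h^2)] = (-h^2 + 2*h*(h - 2) + 16)/(h^2 - 16)^2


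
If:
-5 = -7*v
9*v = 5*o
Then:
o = 9/7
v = 5/7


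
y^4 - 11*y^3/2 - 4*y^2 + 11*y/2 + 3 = (y - 6)*(y - 1)*(y + 1/2)*(y + 1)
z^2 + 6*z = z*(z + 6)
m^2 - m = m*(m - 1)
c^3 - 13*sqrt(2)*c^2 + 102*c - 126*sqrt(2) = (c - 7*sqrt(2))*(c - 3*sqrt(2))^2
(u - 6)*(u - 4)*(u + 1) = u^3 - 9*u^2 + 14*u + 24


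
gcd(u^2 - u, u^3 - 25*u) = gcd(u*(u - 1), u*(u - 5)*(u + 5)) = u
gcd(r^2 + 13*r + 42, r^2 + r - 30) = r + 6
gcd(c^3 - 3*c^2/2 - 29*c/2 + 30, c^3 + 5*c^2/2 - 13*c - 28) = c + 4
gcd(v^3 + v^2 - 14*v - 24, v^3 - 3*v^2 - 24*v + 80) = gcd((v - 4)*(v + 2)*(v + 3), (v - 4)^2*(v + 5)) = v - 4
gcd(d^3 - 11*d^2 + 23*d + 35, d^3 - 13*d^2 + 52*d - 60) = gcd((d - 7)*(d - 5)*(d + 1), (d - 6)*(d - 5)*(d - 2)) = d - 5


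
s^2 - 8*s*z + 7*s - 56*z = (s + 7)*(s - 8*z)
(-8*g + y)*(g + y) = -8*g^2 - 7*g*y + y^2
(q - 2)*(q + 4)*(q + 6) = q^3 + 8*q^2 + 4*q - 48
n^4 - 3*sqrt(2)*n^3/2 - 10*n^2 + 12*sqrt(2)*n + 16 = (n - 2*sqrt(2))^2*(n + sqrt(2)/2)*(n + 2*sqrt(2))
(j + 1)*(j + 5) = j^2 + 6*j + 5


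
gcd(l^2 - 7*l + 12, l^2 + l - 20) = l - 4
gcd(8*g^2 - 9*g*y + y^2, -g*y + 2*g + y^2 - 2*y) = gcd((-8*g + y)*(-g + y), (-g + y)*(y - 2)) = -g + y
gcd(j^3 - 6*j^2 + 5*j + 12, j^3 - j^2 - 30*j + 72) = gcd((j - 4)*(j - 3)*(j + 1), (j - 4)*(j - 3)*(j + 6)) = j^2 - 7*j + 12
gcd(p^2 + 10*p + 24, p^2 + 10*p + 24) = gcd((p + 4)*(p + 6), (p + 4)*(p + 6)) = p^2 + 10*p + 24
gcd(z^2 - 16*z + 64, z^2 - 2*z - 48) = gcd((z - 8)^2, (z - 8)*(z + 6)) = z - 8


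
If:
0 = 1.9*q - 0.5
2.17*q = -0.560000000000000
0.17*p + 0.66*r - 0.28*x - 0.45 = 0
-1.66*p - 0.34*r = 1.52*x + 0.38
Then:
No Solution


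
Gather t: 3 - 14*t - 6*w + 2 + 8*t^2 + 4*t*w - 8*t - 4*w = 8*t^2 + t*(4*w - 22) - 10*w + 5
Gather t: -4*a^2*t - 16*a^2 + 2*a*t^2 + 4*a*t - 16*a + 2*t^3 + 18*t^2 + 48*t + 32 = -16*a^2 - 16*a + 2*t^3 + t^2*(2*a + 18) + t*(-4*a^2 + 4*a + 48) + 32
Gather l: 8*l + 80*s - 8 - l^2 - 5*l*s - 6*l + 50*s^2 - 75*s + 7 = -l^2 + l*(2 - 5*s) + 50*s^2 + 5*s - 1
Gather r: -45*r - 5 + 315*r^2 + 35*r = 315*r^2 - 10*r - 5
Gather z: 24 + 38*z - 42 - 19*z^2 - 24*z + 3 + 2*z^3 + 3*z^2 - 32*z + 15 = 2*z^3 - 16*z^2 - 18*z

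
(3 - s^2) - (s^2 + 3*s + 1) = -2*s^2 - 3*s + 2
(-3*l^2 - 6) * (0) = 0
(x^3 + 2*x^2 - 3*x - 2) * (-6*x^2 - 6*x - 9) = -6*x^5 - 18*x^4 - 3*x^3 + 12*x^2 + 39*x + 18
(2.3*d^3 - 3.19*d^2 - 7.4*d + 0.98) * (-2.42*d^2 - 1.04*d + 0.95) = -5.566*d^5 + 5.3278*d^4 + 23.4106*d^3 + 2.2939*d^2 - 8.0492*d + 0.931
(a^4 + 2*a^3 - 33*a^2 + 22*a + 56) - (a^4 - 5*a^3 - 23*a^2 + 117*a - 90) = 7*a^3 - 10*a^2 - 95*a + 146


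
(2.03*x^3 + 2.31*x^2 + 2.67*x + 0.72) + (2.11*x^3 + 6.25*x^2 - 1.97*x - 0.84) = 4.14*x^3 + 8.56*x^2 + 0.7*x - 0.12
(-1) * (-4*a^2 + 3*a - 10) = 4*a^2 - 3*a + 10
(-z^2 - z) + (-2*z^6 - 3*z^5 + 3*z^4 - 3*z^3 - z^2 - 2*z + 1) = -2*z^6 - 3*z^5 + 3*z^4 - 3*z^3 - 2*z^2 - 3*z + 1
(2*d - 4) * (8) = 16*d - 32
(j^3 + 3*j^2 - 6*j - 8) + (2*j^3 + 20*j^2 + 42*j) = 3*j^3 + 23*j^2 + 36*j - 8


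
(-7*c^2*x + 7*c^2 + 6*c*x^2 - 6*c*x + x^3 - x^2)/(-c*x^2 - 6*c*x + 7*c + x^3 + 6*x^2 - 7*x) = (7*c + x)/(x + 7)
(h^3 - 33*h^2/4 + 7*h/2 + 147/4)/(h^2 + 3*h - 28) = (4*h^3 - 33*h^2 + 14*h + 147)/(4*(h^2 + 3*h - 28))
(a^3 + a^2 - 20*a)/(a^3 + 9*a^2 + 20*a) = (a - 4)/(a + 4)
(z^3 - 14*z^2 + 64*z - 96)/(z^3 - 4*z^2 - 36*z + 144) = (z - 4)/(z + 6)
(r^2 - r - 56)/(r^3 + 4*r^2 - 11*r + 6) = (r^2 - r - 56)/(r^3 + 4*r^2 - 11*r + 6)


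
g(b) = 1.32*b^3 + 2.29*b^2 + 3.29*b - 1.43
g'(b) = 3.96*b^2 + 4.58*b + 3.29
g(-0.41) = -2.48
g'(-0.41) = 2.08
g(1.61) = 15.31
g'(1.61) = 20.93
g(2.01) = 25.15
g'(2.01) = 28.49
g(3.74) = 111.96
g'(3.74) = 75.81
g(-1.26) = -4.58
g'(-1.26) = 3.81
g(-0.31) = -2.27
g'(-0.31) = 2.25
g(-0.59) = -2.85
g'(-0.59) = 1.97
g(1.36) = 10.60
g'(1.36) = 16.84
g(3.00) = 64.69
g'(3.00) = 52.67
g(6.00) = 385.87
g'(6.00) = 173.33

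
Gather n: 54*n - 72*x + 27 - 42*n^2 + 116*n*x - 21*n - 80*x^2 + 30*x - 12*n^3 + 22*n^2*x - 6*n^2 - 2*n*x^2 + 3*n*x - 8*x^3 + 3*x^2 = -12*n^3 + n^2*(22*x - 48) + n*(-2*x^2 + 119*x + 33) - 8*x^3 - 77*x^2 - 42*x + 27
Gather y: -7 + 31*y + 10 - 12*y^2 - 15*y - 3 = -12*y^2 + 16*y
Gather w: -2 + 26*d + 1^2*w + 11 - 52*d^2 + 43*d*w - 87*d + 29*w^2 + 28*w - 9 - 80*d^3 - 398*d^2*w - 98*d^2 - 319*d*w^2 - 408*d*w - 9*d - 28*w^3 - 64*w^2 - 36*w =-80*d^3 - 150*d^2 - 70*d - 28*w^3 + w^2*(-319*d - 35) + w*(-398*d^2 - 365*d - 7)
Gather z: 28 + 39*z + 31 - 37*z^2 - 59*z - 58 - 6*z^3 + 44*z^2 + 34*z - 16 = -6*z^3 + 7*z^2 + 14*z - 15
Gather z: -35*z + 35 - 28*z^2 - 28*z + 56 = -28*z^2 - 63*z + 91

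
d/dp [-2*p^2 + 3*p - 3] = 3 - 4*p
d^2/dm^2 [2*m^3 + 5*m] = 12*m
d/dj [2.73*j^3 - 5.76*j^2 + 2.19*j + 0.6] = 8.19*j^2 - 11.52*j + 2.19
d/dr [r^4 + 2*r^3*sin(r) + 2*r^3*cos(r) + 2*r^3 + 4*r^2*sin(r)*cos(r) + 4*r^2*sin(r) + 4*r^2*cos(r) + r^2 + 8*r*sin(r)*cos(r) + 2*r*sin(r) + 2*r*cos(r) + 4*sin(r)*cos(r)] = 2*sqrt(2)*r^3*cos(r + pi/4) + 4*r^3 + 4*r^2*sin(r) + 8*r^2*cos(r) + 4*r^2*cos(2*r) + 2*sqrt(2)*r^2*cos(r + pi/4) + 6*r^2 + 4*r*sin(r) + 2*sqrt(2)*r*sin(r + pi/4) + 4*sqrt(2)*r*sin(2*r + pi/4) + 8*r*cos(r) + 4*r*cos(2*r) + 2*r + 2*sqrt(2)*sin(r + pi/4) + 4*sqrt(2)*sin(2*r + pi/4)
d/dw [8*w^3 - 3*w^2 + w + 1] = 24*w^2 - 6*w + 1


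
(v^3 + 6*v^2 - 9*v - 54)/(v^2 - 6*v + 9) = (v^2 + 9*v + 18)/(v - 3)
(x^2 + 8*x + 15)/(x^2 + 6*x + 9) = (x + 5)/(x + 3)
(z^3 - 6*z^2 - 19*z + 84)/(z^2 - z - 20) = (z^2 - 10*z + 21)/(z - 5)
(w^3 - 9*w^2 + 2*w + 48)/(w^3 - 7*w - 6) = (w - 8)/(w + 1)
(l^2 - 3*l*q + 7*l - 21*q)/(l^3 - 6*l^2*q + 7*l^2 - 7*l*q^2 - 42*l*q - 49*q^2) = (-l + 3*q)/(-l^2 + 6*l*q + 7*q^2)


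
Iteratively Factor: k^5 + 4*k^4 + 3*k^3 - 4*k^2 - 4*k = (k - 1)*(k^4 + 5*k^3 + 8*k^2 + 4*k) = (k - 1)*(k + 2)*(k^3 + 3*k^2 + 2*k) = (k - 1)*(k + 2)^2*(k^2 + k) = k*(k - 1)*(k + 2)^2*(k + 1)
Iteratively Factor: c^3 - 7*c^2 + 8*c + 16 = (c + 1)*(c^2 - 8*c + 16) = (c - 4)*(c + 1)*(c - 4)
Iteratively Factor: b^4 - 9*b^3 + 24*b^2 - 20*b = (b - 5)*(b^3 - 4*b^2 + 4*b) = (b - 5)*(b - 2)*(b^2 - 2*b) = (b - 5)*(b - 2)^2*(b)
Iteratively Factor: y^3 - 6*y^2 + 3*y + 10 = (y - 5)*(y^2 - y - 2) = (y - 5)*(y + 1)*(y - 2)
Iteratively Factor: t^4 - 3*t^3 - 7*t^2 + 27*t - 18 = (t - 1)*(t^3 - 2*t^2 - 9*t + 18) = (t - 3)*(t - 1)*(t^2 + t - 6) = (t - 3)*(t - 1)*(t + 3)*(t - 2)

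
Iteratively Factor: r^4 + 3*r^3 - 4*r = (r)*(r^3 + 3*r^2 - 4) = r*(r + 2)*(r^2 + r - 2) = r*(r - 1)*(r + 2)*(r + 2)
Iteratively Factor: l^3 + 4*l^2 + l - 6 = (l + 2)*(l^2 + 2*l - 3) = (l + 2)*(l + 3)*(l - 1)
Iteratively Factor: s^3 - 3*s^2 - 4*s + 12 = (s - 3)*(s^2 - 4) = (s - 3)*(s - 2)*(s + 2)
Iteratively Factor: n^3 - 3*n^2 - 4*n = (n - 4)*(n^2 + n) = n*(n - 4)*(n + 1)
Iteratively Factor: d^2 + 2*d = (d + 2)*(d)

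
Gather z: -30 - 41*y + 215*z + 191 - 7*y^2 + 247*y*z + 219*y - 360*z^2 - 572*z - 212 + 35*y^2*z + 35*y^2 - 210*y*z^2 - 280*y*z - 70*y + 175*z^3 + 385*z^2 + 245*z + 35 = 28*y^2 + 108*y + 175*z^3 + z^2*(25 - 210*y) + z*(35*y^2 - 33*y - 112) - 16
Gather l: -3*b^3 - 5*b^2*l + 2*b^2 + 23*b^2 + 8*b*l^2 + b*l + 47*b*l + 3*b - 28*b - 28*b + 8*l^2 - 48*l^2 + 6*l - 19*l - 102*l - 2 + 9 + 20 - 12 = -3*b^3 + 25*b^2 - 53*b + l^2*(8*b - 40) + l*(-5*b^2 + 48*b - 115) + 15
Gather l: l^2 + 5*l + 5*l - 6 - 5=l^2 + 10*l - 11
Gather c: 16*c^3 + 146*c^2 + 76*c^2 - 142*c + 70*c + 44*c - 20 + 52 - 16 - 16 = 16*c^3 + 222*c^2 - 28*c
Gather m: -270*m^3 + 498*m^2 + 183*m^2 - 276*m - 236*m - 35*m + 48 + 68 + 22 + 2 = -270*m^3 + 681*m^2 - 547*m + 140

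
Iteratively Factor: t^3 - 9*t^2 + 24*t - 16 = (t - 1)*(t^2 - 8*t + 16) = (t - 4)*(t - 1)*(t - 4)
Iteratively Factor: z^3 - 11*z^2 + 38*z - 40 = (z - 4)*(z^2 - 7*z + 10) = (z - 5)*(z - 4)*(z - 2)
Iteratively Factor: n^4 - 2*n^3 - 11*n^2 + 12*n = (n)*(n^3 - 2*n^2 - 11*n + 12) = n*(n + 3)*(n^2 - 5*n + 4) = n*(n - 4)*(n + 3)*(n - 1)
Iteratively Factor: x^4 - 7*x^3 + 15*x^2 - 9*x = (x)*(x^3 - 7*x^2 + 15*x - 9) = x*(x - 1)*(x^2 - 6*x + 9) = x*(x - 3)*(x - 1)*(x - 3)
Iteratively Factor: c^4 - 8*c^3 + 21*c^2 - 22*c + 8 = (c - 1)*(c^3 - 7*c^2 + 14*c - 8) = (c - 1)^2*(c^2 - 6*c + 8) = (c - 2)*(c - 1)^2*(c - 4)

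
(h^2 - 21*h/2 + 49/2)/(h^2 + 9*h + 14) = (2*h^2 - 21*h + 49)/(2*(h^2 + 9*h + 14))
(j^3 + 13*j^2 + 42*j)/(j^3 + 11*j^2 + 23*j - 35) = j*(j + 6)/(j^2 + 4*j - 5)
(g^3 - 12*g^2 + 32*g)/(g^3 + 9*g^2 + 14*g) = (g^2 - 12*g + 32)/(g^2 + 9*g + 14)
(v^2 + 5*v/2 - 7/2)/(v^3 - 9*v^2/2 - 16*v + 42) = (v - 1)/(v^2 - 8*v + 12)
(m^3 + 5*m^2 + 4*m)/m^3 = 1 + 5/m + 4/m^2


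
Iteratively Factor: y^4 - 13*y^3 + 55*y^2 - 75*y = (y - 5)*(y^3 - 8*y^2 + 15*y) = (y - 5)*(y - 3)*(y^2 - 5*y) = y*(y - 5)*(y - 3)*(y - 5)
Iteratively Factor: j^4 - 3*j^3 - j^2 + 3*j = (j - 3)*(j^3 - j) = (j - 3)*(j + 1)*(j^2 - j) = j*(j - 3)*(j + 1)*(j - 1)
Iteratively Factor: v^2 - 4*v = (v - 4)*(v)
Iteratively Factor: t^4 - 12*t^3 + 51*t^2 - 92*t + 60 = (t - 2)*(t^3 - 10*t^2 + 31*t - 30) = (t - 5)*(t - 2)*(t^2 - 5*t + 6) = (t - 5)*(t - 2)^2*(t - 3)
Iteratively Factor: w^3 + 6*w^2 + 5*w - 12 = (w + 4)*(w^2 + 2*w - 3) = (w - 1)*(w + 4)*(w + 3)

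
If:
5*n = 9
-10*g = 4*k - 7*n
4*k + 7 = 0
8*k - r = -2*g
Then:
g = 49/25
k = -7/4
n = 9/5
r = -252/25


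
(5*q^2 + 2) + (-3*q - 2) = 5*q^2 - 3*q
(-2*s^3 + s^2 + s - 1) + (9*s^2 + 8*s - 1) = -2*s^3 + 10*s^2 + 9*s - 2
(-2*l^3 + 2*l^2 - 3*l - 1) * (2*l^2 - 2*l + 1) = -4*l^5 + 8*l^4 - 12*l^3 + 6*l^2 - l - 1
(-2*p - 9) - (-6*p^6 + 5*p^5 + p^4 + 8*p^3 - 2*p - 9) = 6*p^6 - 5*p^5 - p^4 - 8*p^3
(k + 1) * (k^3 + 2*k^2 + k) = k^4 + 3*k^3 + 3*k^2 + k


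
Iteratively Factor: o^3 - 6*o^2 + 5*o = (o)*(o^2 - 6*o + 5) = o*(o - 5)*(o - 1)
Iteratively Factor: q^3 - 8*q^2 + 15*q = (q)*(q^2 - 8*q + 15) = q*(q - 3)*(q - 5)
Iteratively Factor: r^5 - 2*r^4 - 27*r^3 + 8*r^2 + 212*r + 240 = (r + 3)*(r^4 - 5*r^3 - 12*r^2 + 44*r + 80) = (r - 5)*(r + 3)*(r^3 - 12*r - 16) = (r - 5)*(r - 4)*(r + 3)*(r^2 + 4*r + 4) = (r - 5)*(r - 4)*(r + 2)*(r + 3)*(r + 2)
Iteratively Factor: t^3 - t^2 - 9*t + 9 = (t - 1)*(t^2 - 9) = (t - 1)*(t + 3)*(t - 3)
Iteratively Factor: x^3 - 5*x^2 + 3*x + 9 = (x - 3)*(x^2 - 2*x - 3) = (x - 3)*(x + 1)*(x - 3)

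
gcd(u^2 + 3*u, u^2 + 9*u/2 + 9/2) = u + 3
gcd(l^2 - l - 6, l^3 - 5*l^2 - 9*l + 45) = l - 3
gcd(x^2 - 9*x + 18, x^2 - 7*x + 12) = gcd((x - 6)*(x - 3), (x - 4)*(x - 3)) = x - 3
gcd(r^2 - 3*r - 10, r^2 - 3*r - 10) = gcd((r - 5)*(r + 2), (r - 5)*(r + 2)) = r^2 - 3*r - 10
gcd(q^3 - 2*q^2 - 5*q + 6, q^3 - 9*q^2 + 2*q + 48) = q^2 - q - 6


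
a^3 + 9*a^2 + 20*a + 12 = (a + 1)*(a + 2)*(a + 6)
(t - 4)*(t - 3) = t^2 - 7*t + 12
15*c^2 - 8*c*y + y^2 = (-5*c + y)*(-3*c + y)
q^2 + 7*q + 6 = (q + 1)*(q + 6)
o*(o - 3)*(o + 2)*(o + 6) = o^4 + 5*o^3 - 12*o^2 - 36*o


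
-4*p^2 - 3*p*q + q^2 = (-4*p + q)*(p + q)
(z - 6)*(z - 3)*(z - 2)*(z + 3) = z^4 - 8*z^3 + 3*z^2 + 72*z - 108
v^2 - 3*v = v*(v - 3)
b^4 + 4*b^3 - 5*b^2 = b^2*(b - 1)*(b + 5)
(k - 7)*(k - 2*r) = k^2 - 2*k*r - 7*k + 14*r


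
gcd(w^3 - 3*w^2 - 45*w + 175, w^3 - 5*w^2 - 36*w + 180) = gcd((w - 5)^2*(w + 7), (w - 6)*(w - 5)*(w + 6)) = w - 5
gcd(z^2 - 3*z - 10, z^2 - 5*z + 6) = 1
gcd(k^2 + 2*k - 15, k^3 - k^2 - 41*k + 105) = k - 3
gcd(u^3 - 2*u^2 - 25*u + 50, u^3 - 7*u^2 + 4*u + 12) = u - 2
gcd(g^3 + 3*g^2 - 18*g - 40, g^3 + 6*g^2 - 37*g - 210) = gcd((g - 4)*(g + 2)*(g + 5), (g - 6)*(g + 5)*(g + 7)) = g + 5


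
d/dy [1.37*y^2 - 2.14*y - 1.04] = 2.74*y - 2.14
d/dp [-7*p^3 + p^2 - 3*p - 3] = -21*p^2 + 2*p - 3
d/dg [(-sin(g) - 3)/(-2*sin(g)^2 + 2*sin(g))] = (-cos(g) - 6/tan(g) + 3*cos(g)/sin(g)^2)/(2*(sin(g) - 1)^2)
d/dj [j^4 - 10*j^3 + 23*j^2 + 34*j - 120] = 4*j^3 - 30*j^2 + 46*j + 34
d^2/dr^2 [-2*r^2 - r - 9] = -4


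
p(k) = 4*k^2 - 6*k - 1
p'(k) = 8*k - 6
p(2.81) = 13.72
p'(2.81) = 16.48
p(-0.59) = 3.93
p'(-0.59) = -10.72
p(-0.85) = 6.99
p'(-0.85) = -12.80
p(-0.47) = 2.70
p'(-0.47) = -9.76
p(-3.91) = 83.61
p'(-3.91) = -37.28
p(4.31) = 47.44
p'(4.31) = 28.48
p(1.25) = -2.25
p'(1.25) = 4.00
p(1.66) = 0.06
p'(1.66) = 7.28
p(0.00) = -1.00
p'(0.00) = -6.00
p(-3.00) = 53.00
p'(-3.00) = -30.00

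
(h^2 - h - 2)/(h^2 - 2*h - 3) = (h - 2)/(h - 3)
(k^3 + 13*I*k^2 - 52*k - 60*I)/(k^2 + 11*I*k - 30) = k + 2*I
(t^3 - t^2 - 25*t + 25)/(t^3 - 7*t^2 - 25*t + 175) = (t - 1)/(t - 7)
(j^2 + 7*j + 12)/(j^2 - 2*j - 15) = (j + 4)/(j - 5)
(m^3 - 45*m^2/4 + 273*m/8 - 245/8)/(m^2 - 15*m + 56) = (8*m^2 - 34*m + 35)/(8*(m - 8))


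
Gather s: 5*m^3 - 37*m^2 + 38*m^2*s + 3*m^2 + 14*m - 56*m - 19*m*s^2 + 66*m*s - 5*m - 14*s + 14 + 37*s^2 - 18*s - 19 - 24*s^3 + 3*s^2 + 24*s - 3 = 5*m^3 - 34*m^2 - 47*m - 24*s^3 + s^2*(40 - 19*m) + s*(38*m^2 + 66*m - 8) - 8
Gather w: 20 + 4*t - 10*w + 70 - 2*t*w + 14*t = 18*t + w*(-2*t - 10) + 90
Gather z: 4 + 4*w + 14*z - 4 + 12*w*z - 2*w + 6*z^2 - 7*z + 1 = 2*w + 6*z^2 + z*(12*w + 7) + 1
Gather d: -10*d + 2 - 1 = 1 - 10*d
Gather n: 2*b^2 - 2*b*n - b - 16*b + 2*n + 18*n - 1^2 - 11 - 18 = 2*b^2 - 17*b + n*(20 - 2*b) - 30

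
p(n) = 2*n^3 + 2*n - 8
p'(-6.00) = 218.00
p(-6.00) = -452.00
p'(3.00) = 56.00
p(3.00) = 52.00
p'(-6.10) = 225.26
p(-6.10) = -474.16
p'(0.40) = 2.96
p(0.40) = -7.07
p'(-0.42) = 3.06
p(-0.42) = -8.99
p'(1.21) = 10.78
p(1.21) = -2.04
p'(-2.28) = 33.19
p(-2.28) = -36.26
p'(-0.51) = 3.56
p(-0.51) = -9.29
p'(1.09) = 9.13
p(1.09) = -3.23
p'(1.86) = 22.76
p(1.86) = 8.59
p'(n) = 6*n^2 + 2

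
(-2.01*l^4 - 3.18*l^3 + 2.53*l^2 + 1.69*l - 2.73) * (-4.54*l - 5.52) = 9.1254*l^5 + 25.5324*l^4 + 6.0674*l^3 - 21.6382*l^2 + 3.0654*l + 15.0696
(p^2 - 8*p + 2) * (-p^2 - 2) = -p^4 + 8*p^3 - 4*p^2 + 16*p - 4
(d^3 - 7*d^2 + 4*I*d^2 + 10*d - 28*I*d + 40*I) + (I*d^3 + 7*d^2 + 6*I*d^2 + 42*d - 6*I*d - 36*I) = d^3 + I*d^3 + 10*I*d^2 + 52*d - 34*I*d + 4*I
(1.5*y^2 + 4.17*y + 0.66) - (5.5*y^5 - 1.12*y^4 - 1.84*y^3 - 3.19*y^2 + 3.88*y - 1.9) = -5.5*y^5 + 1.12*y^4 + 1.84*y^3 + 4.69*y^2 + 0.29*y + 2.56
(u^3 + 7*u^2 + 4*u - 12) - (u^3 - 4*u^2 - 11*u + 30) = 11*u^2 + 15*u - 42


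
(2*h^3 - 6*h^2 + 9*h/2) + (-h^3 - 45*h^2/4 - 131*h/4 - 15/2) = h^3 - 69*h^2/4 - 113*h/4 - 15/2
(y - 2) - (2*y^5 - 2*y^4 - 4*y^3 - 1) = -2*y^5 + 2*y^4 + 4*y^3 + y - 1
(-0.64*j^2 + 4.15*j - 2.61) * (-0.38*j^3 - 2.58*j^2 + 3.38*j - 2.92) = 0.2432*j^5 + 0.0741999999999998*j^4 - 11.8784*j^3 + 22.6296*j^2 - 20.9398*j + 7.6212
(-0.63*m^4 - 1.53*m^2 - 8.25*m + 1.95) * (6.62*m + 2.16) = -4.1706*m^5 - 1.3608*m^4 - 10.1286*m^3 - 57.9198*m^2 - 4.911*m + 4.212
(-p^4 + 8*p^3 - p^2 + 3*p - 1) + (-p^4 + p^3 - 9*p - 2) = -2*p^4 + 9*p^3 - p^2 - 6*p - 3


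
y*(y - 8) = y^2 - 8*y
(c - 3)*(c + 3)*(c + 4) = c^3 + 4*c^2 - 9*c - 36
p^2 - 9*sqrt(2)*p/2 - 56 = (p - 8*sqrt(2))*(p + 7*sqrt(2)/2)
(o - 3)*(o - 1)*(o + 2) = o^3 - 2*o^2 - 5*o + 6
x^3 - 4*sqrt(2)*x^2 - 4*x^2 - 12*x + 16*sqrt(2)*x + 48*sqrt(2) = (x - 6)*(x + 2)*(x - 4*sqrt(2))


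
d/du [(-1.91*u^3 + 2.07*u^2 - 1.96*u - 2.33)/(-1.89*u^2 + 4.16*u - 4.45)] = (3.6099*u^4 - 15.8912*u^3 + 30.4053*u^2 - 27.2304*u + 18.4148)/(3.5721*u^4 - 15.7248*u^3 + 34.1266*u^2 - 37.024*u + 19.8025)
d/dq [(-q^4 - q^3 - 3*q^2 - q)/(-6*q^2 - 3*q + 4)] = (12*q^5 + 15*q^4 - 10*q^3 - 9*q^2 - 24*q - 4)/(36*q^4 + 36*q^3 - 39*q^2 - 24*q + 16)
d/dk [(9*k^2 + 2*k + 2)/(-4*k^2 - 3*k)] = (-19*k^2 + 16*k + 6)/(k^2*(16*k^2 + 24*k + 9))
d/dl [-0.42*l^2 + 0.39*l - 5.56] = 0.39 - 0.84*l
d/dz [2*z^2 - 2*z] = 4*z - 2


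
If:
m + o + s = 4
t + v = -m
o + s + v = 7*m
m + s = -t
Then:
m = v/8 + 1/2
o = 7/2 - 9*v/8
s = v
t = -9*v/8 - 1/2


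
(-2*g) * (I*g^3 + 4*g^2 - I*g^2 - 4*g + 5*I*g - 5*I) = -2*I*g^4 - 8*g^3 + 2*I*g^3 + 8*g^2 - 10*I*g^2 + 10*I*g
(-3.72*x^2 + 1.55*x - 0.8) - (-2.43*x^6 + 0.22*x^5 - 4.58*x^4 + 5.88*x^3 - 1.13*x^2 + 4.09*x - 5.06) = 2.43*x^6 - 0.22*x^5 + 4.58*x^4 - 5.88*x^3 - 2.59*x^2 - 2.54*x + 4.26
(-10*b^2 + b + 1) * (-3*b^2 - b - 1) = 30*b^4 + 7*b^3 + 6*b^2 - 2*b - 1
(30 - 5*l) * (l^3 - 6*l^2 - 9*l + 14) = -5*l^4 + 60*l^3 - 135*l^2 - 340*l + 420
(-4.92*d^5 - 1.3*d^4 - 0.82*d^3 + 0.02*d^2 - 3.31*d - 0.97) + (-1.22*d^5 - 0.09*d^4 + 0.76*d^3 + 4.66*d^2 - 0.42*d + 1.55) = -6.14*d^5 - 1.39*d^4 - 0.0599999999999999*d^3 + 4.68*d^2 - 3.73*d + 0.58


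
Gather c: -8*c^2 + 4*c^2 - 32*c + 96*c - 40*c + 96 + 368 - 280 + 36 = -4*c^2 + 24*c + 220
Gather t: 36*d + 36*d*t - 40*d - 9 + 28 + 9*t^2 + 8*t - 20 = -4*d + 9*t^2 + t*(36*d + 8) - 1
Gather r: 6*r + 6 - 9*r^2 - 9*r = -9*r^2 - 3*r + 6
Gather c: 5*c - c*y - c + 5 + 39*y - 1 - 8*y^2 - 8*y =c*(4 - y) - 8*y^2 + 31*y + 4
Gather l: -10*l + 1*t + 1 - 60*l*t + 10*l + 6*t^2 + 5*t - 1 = -60*l*t + 6*t^2 + 6*t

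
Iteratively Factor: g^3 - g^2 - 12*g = (g)*(g^2 - g - 12) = g*(g + 3)*(g - 4)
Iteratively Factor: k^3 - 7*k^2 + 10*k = (k - 5)*(k^2 - 2*k) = k*(k - 5)*(k - 2)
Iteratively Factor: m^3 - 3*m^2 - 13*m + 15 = (m + 3)*(m^2 - 6*m + 5) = (m - 5)*(m + 3)*(m - 1)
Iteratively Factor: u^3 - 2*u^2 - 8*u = (u)*(u^2 - 2*u - 8) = u*(u + 2)*(u - 4)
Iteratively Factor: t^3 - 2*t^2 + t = (t - 1)*(t^2 - t) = (t - 1)^2*(t)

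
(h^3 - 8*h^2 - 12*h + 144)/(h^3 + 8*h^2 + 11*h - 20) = (h^2 - 12*h + 36)/(h^2 + 4*h - 5)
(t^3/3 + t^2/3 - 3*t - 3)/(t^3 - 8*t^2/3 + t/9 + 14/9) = 3*(t^3 + t^2 - 9*t - 9)/(9*t^3 - 24*t^2 + t + 14)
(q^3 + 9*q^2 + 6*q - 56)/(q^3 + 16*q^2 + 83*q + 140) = (q - 2)/(q + 5)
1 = 1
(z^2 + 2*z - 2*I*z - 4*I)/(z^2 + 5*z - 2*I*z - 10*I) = (z + 2)/(z + 5)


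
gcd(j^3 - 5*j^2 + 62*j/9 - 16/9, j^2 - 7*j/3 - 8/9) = j - 8/3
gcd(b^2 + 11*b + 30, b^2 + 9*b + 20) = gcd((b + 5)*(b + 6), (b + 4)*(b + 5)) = b + 5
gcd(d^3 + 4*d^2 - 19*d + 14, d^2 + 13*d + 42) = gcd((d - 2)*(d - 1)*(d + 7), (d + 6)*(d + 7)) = d + 7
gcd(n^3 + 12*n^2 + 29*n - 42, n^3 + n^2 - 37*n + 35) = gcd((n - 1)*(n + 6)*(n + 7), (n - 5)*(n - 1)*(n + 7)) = n^2 + 6*n - 7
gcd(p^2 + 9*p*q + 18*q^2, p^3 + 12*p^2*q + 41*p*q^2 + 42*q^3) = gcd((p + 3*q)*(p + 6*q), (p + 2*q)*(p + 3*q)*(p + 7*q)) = p + 3*q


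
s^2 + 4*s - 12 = (s - 2)*(s + 6)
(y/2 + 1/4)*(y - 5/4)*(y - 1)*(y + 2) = y^4/2 + y^3/8 - 27*y^2/16 + 7*y/16 + 5/8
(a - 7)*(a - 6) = a^2 - 13*a + 42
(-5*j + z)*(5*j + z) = -25*j^2 + z^2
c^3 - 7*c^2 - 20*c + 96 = (c - 8)*(c - 3)*(c + 4)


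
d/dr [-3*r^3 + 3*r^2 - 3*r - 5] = -9*r^2 + 6*r - 3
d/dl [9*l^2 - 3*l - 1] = 18*l - 3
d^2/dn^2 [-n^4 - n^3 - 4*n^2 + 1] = -12*n^2 - 6*n - 8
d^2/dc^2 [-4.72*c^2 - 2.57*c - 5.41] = -9.44000000000000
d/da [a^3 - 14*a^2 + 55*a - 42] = 3*a^2 - 28*a + 55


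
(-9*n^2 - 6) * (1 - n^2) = 9*n^4 - 3*n^2 - 6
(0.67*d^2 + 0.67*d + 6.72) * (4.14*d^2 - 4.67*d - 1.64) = 2.7738*d^4 - 0.3551*d^3 + 23.5931*d^2 - 32.4812*d - 11.0208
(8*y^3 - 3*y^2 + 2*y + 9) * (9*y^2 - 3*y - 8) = 72*y^5 - 51*y^4 - 37*y^3 + 99*y^2 - 43*y - 72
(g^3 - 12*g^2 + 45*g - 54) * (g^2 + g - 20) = g^5 - 11*g^4 + 13*g^3 + 231*g^2 - 954*g + 1080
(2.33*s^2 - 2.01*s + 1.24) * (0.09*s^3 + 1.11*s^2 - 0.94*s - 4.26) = 0.2097*s^5 + 2.4054*s^4 - 4.3097*s^3 - 6.66*s^2 + 7.397*s - 5.2824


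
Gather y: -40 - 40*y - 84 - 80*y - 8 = -120*y - 132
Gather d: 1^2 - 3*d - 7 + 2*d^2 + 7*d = 2*d^2 + 4*d - 6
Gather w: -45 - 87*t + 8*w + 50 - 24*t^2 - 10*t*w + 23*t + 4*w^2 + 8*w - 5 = -24*t^2 - 64*t + 4*w^2 + w*(16 - 10*t)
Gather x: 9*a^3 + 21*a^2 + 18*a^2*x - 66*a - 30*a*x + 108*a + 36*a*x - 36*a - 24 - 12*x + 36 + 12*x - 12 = 9*a^3 + 21*a^2 + 6*a + x*(18*a^2 + 6*a)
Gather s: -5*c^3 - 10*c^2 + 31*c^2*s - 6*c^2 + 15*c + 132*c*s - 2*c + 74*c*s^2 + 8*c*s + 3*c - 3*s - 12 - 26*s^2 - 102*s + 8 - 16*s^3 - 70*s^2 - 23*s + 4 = -5*c^3 - 16*c^2 + 16*c - 16*s^3 + s^2*(74*c - 96) + s*(31*c^2 + 140*c - 128)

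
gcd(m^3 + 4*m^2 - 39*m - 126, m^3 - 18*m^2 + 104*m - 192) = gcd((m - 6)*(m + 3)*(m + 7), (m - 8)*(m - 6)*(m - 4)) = m - 6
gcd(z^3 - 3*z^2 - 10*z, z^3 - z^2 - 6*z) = z^2 + 2*z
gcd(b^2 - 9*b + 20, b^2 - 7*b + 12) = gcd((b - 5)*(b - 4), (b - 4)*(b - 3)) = b - 4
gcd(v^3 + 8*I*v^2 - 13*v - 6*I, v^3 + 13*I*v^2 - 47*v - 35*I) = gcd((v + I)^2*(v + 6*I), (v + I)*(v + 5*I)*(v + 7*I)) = v + I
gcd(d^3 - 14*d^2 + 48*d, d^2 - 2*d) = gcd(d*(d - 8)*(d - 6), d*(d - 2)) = d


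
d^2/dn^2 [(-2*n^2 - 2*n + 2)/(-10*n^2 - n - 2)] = 12*(30*n^3 - 120*n^2 - 30*n + 7)/(1000*n^6 + 300*n^5 + 630*n^4 + 121*n^3 + 126*n^2 + 12*n + 8)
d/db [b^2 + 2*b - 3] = 2*b + 2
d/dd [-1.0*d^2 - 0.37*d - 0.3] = -2.0*d - 0.37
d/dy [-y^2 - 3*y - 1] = -2*y - 3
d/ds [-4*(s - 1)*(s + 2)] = -8*s - 4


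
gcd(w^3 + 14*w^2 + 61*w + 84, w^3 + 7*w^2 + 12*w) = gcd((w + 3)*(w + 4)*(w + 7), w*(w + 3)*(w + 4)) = w^2 + 7*w + 12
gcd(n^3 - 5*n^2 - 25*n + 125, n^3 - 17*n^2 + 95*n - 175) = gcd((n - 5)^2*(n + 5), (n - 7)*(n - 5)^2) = n^2 - 10*n + 25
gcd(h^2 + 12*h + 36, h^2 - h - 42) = h + 6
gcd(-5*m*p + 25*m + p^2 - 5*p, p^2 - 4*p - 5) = p - 5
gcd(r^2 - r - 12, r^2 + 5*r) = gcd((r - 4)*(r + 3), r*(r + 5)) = 1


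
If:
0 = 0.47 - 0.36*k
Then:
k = 1.31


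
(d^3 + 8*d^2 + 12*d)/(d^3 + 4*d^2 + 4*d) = (d + 6)/(d + 2)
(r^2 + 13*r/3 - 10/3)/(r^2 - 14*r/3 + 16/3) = (3*r^2 + 13*r - 10)/(3*r^2 - 14*r + 16)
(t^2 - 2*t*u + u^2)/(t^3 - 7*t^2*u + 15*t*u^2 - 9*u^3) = (t - u)/(t^2 - 6*t*u + 9*u^2)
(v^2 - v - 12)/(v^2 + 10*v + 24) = (v^2 - v - 12)/(v^2 + 10*v + 24)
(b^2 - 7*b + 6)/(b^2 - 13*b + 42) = (b - 1)/(b - 7)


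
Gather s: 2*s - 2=2*s - 2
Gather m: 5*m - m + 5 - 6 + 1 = 4*m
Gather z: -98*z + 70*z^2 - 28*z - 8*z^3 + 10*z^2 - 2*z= -8*z^3 + 80*z^2 - 128*z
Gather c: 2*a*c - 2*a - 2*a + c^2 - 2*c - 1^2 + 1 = -4*a + c^2 + c*(2*a - 2)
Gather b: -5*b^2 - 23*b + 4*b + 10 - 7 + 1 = -5*b^2 - 19*b + 4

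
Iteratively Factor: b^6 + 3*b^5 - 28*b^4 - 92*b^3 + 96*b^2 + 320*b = (b + 2)*(b^5 + b^4 - 30*b^3 - 32*b^2 + 160*b) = (b + 2)*(b + 4)*(b^4 - 3*b^3 - 18*b^2 + 40*b) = b*(b + 2)*(b + 4)*(b^3 - 3*b^2 - 18*b + 40) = b*(b - 2)*(b + 2)*(b + 4)*(b^2 - b - 20) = b*(b - 2)*(b + 2)*(b + 4)^2*(b - 5)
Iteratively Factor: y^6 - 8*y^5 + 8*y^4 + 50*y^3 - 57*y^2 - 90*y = (y)*(y^5 - 8*y^4 + 8*y^3 + 50*y^2 - 57*y - 90) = y*(y - 3)*(y^4 - 5*y^3 - 7*y^2 + 29*y + 30) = y*(y - 3)*(y + 2)*(y^3 - 7*y^2 + 7*y + 15) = y*(y - 3)*(y + 1)*(y + 2)*(y^2 - 8*y + 15) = y*(y - 3)^2*(y + 1)*(y + 2)*(y - 5)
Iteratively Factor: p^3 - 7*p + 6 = (p - 1)*(p^2 + p - 6) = (p - 1)*(p + 3)*(p - 2)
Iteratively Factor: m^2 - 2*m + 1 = (m - 1)*(m - 1)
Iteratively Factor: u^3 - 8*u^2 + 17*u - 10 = (u - 1)*(u^2 - 7*u + 10) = (u - 5)*(u - 1)*(u - 2)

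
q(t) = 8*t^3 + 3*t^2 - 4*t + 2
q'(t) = 24*t^2 + 6*t - 4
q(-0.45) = 3.68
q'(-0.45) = -1.84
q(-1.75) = -24.69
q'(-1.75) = 59.00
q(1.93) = 62.97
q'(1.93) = 96.98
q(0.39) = 1.37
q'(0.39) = 1.99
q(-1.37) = -7.46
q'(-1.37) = 32.83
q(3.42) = 343.42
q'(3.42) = 297.23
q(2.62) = 155.99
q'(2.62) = 176.47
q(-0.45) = 3.68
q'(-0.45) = -1.84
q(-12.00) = -13342.00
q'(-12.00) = 3380.00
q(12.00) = 14210.00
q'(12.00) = 3524.00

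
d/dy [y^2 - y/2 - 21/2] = 2*y - 1/2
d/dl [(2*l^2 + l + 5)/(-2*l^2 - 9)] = (2*l^2 - 16*l - 9)/(4*l^4 + 36*l^2 + 81)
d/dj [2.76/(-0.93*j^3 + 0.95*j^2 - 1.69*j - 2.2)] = (7.7004*j^2 - 5.244*j + 4.6644)/(0.93*j^3 - 0.95*j^2 + 1.69*j + 2.2)^2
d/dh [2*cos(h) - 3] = -2*sin(h)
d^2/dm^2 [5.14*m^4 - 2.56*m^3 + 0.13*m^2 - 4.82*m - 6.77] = 61.68*m^2 - 15.36*m + 0.26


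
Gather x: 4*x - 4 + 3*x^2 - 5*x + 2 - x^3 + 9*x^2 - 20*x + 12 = -x^3 + 12*x^2 - 21*x + 10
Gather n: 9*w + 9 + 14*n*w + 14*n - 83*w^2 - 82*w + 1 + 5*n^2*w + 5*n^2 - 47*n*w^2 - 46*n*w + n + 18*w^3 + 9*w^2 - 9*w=n^2*(5*w + 5) + n*(-47*w^2 - 32*w + 15) + 18*w^3 - 74*w^2 - 82*w + 10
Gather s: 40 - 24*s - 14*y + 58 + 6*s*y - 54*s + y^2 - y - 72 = s*(6*y - 78) + y^2 - 15*y + 26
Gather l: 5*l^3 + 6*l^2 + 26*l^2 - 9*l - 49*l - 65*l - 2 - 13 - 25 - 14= 5*l^3 + 32*l^2 - 123*l - 54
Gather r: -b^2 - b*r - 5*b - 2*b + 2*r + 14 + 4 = -b^2 - 7*b + r*(2 - b) + 18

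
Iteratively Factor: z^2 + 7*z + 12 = (z + 4)*(z + 3)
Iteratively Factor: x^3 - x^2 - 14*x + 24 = (x - 2)*(x^2 + x - 12) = (x - 3)*(x - 2)*(x + 4)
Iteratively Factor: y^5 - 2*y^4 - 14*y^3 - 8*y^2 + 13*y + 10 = (y - 1)*(y^4 - y^3 - 15*y^2 - 23*y - 10) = (y - 1)*(y + 1)*(y^3 - 2*y^2 - 13*y - 10) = (y - 1)*(y + 1)^2*(y^2 - 3*y - 10) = (y - 5)*(y - 1)*(y + 1)^2*(y + 2)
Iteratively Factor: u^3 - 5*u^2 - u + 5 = (u - 1)*(u^2 - 4*u - 5) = (u - 5)*(u - 1)*(u + 1)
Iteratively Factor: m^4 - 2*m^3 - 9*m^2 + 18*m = (m - 2)*(m^3 - 9*m) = (m - 3)*(m - 2)*(m^2 + 3*m) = m*(m - 3)*(m - 2)*(m + 3)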